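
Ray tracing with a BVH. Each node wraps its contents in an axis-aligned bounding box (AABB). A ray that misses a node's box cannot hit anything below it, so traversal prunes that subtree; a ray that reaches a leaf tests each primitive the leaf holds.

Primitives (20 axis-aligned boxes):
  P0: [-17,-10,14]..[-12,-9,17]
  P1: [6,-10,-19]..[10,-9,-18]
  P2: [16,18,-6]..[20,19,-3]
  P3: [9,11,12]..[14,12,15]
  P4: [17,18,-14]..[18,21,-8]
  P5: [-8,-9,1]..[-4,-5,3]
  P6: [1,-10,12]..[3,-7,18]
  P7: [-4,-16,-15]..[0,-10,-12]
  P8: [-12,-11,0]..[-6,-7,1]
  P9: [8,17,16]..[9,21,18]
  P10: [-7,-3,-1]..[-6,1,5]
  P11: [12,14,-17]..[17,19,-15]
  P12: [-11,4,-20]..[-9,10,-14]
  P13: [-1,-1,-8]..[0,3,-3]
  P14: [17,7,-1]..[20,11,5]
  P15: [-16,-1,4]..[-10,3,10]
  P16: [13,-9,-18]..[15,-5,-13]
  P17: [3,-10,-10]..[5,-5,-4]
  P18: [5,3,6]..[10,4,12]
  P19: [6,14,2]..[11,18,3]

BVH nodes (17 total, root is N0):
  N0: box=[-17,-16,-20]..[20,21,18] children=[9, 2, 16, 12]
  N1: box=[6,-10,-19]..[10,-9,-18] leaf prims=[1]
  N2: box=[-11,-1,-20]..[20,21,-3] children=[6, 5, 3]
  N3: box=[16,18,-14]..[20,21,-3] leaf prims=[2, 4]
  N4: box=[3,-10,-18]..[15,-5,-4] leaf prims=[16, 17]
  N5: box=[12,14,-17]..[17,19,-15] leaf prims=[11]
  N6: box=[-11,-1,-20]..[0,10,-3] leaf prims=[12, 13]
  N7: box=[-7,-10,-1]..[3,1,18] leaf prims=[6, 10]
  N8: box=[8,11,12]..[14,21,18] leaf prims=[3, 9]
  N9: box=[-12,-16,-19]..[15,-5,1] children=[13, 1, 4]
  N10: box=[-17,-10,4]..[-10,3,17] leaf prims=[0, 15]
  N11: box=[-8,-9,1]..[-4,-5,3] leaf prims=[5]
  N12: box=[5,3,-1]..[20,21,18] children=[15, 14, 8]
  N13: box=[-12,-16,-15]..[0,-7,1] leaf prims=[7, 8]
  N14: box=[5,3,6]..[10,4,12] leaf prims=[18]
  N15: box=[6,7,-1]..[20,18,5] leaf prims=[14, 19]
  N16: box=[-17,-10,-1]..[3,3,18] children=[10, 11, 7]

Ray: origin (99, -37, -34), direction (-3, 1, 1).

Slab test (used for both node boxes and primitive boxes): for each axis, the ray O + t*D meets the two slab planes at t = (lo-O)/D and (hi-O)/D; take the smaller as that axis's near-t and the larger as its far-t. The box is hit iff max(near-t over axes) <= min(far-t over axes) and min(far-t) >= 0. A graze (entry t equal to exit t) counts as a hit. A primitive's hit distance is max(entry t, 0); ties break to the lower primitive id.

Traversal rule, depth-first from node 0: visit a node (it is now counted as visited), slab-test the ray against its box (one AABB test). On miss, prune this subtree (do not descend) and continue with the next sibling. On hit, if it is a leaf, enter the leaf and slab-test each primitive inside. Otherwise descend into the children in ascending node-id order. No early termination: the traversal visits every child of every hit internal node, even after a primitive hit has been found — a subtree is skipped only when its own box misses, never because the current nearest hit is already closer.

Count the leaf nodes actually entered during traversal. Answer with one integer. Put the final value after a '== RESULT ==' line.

Traverse from the root:
N0 x:[79/3,116/3] y:[21,58] z:[14,52] -> hit [79/3,116/3], descend [2, 9, 12, 16]
  N2 x:[79/3,110/3] y:[36,58] z:[14,31] -> miss, prune
  N9 x:[28,37] y:[21,32] z:[15,35] -> hit [28,32], descend [1, 4, 13]
    N1 x:[89/3,31] y:[27,28] z:[15,16] -> miss, prune
    N4 x:[28,32] y:[27,32] z:[16,30] -> hit [28,30] leaf, test {P16(miss), P17(miss)}
    N13 x:[33,37] y:[21,30] z:[19,35] -> miss, prune
  N12 x:[79/3,94/3] y:[40,58] z:[33,52] -> miss, prune
  N16 x:[32,116/3] y:[27,40] z:[33,52] -> hit [33,116/3], descend [7, 10, 11]
    N7 x:[32,106/3] y:[27,38] z:[33,52] -> hit [33,106/3] leaf, test {P6(miss), P10@t=35}
    N10 x:[109/3,116/3] y:[27,40] z:[38,51] -> hit [38,116/3] leaf, test {P0(miss), P15@t=38}
    N11 x:[103/3,107/3] y:[28,32] z:[35,37] -> miss, prune

11 AABB tests over nodes [0, 2, 9, 1, 4, 13, 12, 16, 7, 10, 11]; 3 leaves entered; closest P10.

== RESULT ==
3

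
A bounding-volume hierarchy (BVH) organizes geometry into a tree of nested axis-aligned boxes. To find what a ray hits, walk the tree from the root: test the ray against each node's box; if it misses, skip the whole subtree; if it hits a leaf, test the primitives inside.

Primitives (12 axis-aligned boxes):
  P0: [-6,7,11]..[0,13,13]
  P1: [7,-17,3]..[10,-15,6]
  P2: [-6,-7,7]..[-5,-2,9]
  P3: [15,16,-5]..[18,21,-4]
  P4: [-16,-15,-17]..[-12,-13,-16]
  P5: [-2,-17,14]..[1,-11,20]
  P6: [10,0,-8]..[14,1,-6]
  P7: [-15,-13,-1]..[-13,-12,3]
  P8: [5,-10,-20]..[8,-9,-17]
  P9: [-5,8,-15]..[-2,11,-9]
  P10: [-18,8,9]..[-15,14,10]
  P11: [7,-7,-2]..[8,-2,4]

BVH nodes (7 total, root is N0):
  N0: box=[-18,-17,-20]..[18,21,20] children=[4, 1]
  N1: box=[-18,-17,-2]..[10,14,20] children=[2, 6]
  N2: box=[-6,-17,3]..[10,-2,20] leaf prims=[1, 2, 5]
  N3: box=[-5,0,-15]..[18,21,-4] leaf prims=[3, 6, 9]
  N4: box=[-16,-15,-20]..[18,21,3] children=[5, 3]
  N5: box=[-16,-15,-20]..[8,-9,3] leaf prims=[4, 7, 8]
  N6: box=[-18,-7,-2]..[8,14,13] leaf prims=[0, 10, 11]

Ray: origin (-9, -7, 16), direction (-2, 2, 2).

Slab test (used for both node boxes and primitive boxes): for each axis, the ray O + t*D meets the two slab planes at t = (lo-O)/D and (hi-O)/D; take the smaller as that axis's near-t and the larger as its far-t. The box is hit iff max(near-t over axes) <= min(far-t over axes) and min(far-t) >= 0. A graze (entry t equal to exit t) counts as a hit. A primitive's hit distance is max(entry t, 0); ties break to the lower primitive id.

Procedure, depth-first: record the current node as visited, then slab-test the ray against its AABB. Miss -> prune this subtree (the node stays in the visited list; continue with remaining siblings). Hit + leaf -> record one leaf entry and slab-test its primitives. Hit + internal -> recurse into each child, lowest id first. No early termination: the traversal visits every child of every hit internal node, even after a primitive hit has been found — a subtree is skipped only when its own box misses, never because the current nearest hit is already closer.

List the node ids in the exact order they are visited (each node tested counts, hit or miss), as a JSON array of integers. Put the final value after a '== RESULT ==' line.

Trace the traversal:
N0 x:[-27/2,9/2] y:[-5,14] z:[-18,2] -> hit [-5,2], descend [1, 4]
  N1 x:[-19/2,9/2] y:[-5,21/2] z:[-9,2] -> hit [-5,2], descend [2, 6]
    N2 x:[-19/2,-3/2] y:[-5,5/2] z:[-13/2,2] -> miss, prune
    N6 x:[-17/2,9/2] y:[0,21/2] z:[-9,-3/2] -> miss, prune
  N4 x:[-27/2,7/2] y:[-4,14] z:[-18,-13/2] -> miss, prune

Summary -> nodes [0, 1, 2, 6, 4]; box-tests=5; leaf-entries=0; first=miss

== RESULT ==
[0, 1, 2, 6, 4]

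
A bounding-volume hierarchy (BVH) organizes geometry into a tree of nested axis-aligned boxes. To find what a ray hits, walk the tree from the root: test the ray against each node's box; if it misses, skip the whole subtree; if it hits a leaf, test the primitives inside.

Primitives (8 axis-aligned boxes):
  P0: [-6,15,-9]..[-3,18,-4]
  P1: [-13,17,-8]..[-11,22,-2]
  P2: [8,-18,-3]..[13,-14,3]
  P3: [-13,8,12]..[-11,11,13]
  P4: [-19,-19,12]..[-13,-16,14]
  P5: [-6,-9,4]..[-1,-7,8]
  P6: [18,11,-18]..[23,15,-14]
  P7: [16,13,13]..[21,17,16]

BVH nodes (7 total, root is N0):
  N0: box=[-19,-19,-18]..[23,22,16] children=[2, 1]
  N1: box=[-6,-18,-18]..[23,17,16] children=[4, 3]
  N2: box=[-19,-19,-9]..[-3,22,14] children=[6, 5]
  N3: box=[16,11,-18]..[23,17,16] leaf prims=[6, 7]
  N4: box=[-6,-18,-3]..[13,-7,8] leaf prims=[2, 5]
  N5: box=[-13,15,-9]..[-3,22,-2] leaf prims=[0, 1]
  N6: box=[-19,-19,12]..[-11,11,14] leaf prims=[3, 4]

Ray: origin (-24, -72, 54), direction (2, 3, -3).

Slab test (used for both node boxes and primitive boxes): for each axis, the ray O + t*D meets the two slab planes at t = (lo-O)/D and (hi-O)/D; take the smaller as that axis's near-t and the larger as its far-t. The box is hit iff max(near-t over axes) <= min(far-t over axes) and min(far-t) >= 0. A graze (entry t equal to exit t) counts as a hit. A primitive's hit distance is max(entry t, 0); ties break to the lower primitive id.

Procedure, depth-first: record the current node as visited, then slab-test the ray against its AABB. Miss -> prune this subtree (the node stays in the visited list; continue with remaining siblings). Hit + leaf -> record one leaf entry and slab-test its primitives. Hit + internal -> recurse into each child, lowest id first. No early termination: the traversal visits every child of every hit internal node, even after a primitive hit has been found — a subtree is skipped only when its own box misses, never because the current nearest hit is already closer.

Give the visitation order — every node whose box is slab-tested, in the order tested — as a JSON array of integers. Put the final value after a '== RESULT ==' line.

Traverse from the root:
N0 x:[5/2,47/2] y:[53/3,94/3] z:[38/3,24] -> hit [53/3,47/2], descend [1, 2]
  N1 x:[9,47/2] y:[18,89/3] z:[38/3,24] -> hit [18,47/2], descend [3, 4]
    N3 x:[20,47/2] y:[83/3,89/3] z:[38/3,24] -> miss, prune
    N4 x:[9,37/2] y:[18,65/3] z:[46/3,19] -> hit [18,37/2] leaf, test {P2@t=18, P5(miss)}
  N2 x:[5/2,21/2] y:[53/3,94/3] z:[40/3,21] -> miss, prune

5 AABB tests over nodes [0, 1, 3, 4, 2]; 1 leaf entered; closest P2.

== RESULT ==
[0, 1, 3, 4, 2]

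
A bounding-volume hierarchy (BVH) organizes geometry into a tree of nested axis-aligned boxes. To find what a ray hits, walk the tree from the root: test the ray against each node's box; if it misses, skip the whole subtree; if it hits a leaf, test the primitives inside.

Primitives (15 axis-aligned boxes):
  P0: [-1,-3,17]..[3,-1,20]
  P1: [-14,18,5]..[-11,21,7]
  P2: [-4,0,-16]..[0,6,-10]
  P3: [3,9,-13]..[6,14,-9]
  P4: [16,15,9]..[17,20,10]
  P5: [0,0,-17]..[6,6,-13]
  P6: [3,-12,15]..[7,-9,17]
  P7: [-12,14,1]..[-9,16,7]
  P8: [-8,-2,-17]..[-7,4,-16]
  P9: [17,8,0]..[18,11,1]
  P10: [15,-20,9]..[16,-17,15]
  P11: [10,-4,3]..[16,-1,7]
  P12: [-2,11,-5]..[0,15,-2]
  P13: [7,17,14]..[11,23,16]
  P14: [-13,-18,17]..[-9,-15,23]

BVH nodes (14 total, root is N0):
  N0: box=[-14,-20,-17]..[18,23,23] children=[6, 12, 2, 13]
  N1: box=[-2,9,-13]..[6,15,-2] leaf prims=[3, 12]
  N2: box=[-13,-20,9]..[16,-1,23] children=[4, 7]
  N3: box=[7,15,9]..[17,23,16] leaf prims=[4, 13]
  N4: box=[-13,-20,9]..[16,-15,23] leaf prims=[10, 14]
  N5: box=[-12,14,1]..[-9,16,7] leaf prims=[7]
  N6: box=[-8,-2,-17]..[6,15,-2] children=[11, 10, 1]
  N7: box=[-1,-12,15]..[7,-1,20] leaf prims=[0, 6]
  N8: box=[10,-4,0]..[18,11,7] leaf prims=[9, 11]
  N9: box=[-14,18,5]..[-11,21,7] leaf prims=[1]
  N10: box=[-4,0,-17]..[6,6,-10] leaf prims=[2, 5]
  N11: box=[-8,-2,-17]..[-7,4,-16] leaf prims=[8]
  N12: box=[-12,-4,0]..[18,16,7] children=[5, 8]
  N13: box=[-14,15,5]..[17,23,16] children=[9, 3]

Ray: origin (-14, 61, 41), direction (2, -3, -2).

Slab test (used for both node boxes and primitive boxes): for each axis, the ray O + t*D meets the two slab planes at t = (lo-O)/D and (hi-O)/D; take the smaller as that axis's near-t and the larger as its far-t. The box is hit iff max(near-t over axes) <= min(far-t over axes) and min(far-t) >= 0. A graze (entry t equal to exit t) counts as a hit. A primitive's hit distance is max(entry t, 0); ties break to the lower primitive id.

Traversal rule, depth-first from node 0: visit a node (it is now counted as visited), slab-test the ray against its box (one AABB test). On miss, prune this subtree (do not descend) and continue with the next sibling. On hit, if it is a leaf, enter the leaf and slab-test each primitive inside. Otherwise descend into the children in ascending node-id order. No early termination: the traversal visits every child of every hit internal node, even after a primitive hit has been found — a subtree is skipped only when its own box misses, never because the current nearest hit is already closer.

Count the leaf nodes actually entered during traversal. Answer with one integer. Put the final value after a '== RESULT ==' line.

Walk:
N0 x:[0,16] y:[38/3,27] z:[9,29] -> hit [38/3,16], descend [2, 6, 12, 13]
  N2 x:[1/2,15] y:[62/3,27] z:[9,16] -> miss, prune
  N6 x:[3,10] y:[46/3,21] z:[43/2,29] -> miss, prune
  N12 x:[1,16] y:[15,65/3] z:[17,41/2] -> miss, prune
  N13 x:[0,31/2] y:[38/3,46/3] z:[25/2,18] -> hit [38/3,46/3], descend [3, 9]
    N3 x:[21/2,31/2] y:[38/3,46/3] z:[25/2,16] -> hit [38/3,46/3] leaf, test {P4(miss), P13(miss)}
    N9 x:[0,3/2] y:[40/3,43/3] z:[17,18] -> miss, prune

Summary -> nodes [0, 2, 6, 12, 13, 3, 9]; box-tests=7; leaf-entries=1; first=miss

== RESULT ==
1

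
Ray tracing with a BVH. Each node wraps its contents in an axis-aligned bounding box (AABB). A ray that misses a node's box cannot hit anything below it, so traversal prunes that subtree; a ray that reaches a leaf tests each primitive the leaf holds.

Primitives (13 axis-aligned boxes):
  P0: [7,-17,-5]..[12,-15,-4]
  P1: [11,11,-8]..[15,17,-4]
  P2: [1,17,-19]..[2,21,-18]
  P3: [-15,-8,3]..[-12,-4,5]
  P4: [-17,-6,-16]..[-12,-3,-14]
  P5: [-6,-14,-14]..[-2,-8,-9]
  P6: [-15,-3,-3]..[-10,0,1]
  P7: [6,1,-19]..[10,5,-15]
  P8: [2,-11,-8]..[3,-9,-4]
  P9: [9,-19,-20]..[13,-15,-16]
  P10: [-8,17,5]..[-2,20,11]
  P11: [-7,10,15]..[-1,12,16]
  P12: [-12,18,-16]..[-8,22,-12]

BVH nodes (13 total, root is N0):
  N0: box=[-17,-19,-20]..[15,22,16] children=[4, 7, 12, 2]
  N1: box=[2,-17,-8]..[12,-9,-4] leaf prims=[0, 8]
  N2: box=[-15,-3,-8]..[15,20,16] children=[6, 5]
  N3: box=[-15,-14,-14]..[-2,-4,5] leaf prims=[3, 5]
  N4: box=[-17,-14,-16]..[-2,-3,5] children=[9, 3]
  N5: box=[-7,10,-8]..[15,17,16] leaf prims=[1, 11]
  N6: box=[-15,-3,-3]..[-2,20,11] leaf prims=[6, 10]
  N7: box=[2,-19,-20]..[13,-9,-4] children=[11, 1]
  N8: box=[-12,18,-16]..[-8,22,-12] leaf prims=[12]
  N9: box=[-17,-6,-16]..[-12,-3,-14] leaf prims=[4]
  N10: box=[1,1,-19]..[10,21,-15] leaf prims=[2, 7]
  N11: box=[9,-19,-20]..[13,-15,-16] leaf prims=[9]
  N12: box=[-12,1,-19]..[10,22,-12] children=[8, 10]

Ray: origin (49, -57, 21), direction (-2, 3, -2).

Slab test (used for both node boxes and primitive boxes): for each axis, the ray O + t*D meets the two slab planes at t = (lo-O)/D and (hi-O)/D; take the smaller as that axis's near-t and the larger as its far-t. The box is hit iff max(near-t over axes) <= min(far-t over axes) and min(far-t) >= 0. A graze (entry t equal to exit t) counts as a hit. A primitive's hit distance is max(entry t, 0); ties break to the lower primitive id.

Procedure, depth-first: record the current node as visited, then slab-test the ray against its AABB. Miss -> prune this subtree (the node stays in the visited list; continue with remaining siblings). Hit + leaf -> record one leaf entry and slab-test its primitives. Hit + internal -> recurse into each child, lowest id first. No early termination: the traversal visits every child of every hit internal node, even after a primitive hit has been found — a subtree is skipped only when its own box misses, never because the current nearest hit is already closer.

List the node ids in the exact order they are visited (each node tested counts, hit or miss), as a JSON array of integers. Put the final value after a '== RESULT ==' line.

Walk:
N0 x:[17,33] y:[38/3,79/3] z:[5/2,41/2] -> hit [17,41/2], descend [2, 4, 7, 12]
  N2 x:[17,32] y:[18,77/3] z:[5/2,29/2] -> miss, prune
  N4 x:[51/2,33] y:[43/3,18] z:[8,37/2] -> miss, prune
  N7 x:[18,47/2] y:[38/3,16] z:[25/2,41/2] -> miss, prune
  N12 x:[39/2,61/2] y:[58/3,79/3] z:[33/2,20] -> hit [39/2,20], descend [8, 10]
    N8 x:[57/2,61/2] y:[25,79/3] z:[33/2,37/2] -> miss, prune
    N10 x:[39/2,24] y:[58/3,26] z:[18,20] -> hit [39/2,20] leaf, test {P2(miss), P7@t=39/2}

7 AABB tests over nodes [0, 2, 4, 7, 12, 8, 10]; 1 leaf entered; closest P7.

== RESULT ==
[0, 2, 4, 7, 12, 8, 10]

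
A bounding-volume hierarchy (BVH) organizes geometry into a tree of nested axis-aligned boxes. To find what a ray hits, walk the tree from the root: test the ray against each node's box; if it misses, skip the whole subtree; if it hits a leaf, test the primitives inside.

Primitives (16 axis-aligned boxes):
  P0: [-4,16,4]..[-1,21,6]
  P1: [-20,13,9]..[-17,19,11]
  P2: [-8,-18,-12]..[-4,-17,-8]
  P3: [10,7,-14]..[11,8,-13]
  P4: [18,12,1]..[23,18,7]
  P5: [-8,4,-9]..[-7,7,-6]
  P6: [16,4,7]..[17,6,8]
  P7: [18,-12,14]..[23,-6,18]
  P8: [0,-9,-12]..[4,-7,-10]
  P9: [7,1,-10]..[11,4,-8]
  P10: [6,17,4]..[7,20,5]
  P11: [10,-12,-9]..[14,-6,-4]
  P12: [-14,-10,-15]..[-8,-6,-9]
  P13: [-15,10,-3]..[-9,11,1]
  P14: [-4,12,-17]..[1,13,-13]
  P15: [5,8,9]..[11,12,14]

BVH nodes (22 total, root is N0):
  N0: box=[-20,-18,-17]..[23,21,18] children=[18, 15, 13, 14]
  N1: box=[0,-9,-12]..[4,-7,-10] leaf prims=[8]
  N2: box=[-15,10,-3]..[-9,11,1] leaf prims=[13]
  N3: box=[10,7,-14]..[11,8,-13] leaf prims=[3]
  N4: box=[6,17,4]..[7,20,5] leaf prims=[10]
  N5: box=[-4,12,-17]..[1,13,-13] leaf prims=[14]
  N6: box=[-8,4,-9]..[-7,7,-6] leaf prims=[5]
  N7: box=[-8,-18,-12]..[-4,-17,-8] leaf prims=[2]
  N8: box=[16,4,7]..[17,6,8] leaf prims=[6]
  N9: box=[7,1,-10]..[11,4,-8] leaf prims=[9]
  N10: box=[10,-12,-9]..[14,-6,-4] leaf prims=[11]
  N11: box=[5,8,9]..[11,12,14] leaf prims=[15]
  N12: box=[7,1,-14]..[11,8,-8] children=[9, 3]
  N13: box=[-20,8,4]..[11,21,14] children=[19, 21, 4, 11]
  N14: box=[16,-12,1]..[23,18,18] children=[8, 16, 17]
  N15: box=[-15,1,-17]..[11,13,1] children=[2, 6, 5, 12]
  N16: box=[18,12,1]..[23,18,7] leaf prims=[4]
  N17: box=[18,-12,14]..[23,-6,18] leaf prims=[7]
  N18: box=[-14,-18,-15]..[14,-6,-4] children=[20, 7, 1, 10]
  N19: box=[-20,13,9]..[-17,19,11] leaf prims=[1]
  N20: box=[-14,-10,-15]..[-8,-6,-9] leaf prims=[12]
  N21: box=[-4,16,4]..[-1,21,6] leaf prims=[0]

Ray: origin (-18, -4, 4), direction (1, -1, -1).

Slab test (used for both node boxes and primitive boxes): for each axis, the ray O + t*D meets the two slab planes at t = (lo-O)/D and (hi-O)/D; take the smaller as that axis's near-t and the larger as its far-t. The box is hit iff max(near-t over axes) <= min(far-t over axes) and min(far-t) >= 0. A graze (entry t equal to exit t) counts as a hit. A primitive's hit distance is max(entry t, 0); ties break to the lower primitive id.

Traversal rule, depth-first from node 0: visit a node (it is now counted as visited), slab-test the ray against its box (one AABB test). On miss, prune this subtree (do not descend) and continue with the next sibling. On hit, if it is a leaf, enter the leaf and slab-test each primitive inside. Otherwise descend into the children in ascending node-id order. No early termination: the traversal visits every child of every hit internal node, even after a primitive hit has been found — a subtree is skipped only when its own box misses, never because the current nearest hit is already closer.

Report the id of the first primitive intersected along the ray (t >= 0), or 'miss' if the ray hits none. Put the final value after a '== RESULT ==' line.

Traverse from the root:
N0 x:[-2,41] y:[-25,14] z:[-14,21] -> hit [-2,14], descend [13, 14, 15, 18]
  N13 x:[-2,29] y:[-25,-12] z:[-10,0] -> miss, prune
  N14 x:[34,41] y:[-22,8] z:[-14,3] -> miss, prune
  N15 x:[3,29] y:[-17,-5] z:[3,21] -> miss, prune
  N18 x:[4,32] y:[2,14] z:[8,19] -> hit [8,14], descend [1, 7, 10, 20]
    N1 x:[18,22] y:[3,5] z:[14,16] -> miss, prune
    N7 x:[10,14] y:[13,14] z:[12,16] -> hit [13,14] leaf, test {P2@t=13}
    N10 x:[28,32] y:[2,8] z:[8,13] -> miss, prune
    N20 x:[4,10] y:[2,6] z:[13,19] -> miss, prune

Summary -> nodes [0, 13, 14, 15, 18, 1, 7, 10, 20]; box-tests=9; leaf-entries=1; first=P2

== RESULT ==
2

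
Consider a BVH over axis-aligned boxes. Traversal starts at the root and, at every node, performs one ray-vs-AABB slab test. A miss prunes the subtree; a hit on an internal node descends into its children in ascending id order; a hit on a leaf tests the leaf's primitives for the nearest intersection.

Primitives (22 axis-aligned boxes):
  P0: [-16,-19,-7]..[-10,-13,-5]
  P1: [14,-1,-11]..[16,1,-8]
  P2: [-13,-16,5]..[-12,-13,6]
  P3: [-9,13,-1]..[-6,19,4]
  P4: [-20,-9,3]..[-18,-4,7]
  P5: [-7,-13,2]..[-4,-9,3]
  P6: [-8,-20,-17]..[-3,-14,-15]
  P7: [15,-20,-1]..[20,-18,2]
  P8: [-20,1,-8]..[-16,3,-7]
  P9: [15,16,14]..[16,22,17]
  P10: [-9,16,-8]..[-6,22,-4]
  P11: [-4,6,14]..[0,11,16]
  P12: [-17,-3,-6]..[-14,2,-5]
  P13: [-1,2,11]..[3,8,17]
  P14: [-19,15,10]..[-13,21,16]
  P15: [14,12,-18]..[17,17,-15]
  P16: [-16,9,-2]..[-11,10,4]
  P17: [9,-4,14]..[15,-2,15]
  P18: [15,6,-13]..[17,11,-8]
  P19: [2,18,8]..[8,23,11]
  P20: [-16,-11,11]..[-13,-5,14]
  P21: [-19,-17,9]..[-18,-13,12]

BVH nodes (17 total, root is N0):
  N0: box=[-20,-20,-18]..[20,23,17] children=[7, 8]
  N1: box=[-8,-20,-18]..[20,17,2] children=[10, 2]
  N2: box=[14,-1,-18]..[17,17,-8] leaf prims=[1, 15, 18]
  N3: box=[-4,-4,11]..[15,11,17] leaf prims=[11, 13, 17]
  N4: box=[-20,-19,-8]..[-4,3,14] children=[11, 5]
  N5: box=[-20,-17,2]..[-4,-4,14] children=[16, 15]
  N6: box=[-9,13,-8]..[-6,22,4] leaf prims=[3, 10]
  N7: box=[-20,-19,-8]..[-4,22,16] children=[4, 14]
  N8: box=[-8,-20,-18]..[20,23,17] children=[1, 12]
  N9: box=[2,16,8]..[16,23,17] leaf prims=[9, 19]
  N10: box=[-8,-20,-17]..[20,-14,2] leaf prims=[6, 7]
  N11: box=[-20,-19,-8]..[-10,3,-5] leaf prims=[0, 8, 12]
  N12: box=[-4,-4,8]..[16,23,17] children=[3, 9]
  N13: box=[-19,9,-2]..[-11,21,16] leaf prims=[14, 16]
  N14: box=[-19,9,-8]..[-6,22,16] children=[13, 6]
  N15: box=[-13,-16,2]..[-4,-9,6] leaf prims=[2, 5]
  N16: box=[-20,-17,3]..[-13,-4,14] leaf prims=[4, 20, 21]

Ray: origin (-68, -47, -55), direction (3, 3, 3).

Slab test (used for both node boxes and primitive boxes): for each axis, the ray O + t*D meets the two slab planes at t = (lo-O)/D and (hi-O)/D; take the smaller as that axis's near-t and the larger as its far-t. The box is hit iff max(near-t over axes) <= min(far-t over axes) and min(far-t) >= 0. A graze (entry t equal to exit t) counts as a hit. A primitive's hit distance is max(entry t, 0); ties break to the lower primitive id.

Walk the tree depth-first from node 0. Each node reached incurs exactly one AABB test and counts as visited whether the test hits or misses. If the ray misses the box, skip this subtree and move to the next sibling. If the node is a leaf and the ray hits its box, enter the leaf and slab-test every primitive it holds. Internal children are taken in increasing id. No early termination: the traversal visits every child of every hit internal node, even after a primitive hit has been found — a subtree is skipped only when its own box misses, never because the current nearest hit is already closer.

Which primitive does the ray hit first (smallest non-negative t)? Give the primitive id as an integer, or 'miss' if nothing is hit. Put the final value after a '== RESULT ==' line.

Traverse from the root:
N0 x:[16,88/3] y:[9,70/3] z:[37/3,24] -> hit [16,70/3], descend [7, 8]
  N7 x:[16,64/3] y:[28/3,23] z:[47/3,71/3] -> hit [16,64/3], descend [4, 14]
    N4 x:[16,64/3] y:[28/3,50/3] z:[47/3,23] -> hit [16,50/3], descend [5, 11]
      N5 x:[16,64/3] y:[10,43/3] z:[19,23] -> miss, prune
      N11 x:[16,58/3] y:[28/3,50/3] z:[47/3,50/3] -> hit [16,50/3] leaf, test {P0(miss), P8@t=16, P12(miss)}
    N14 x:[49/3,62/3] y:[56/3,23] z:[47/3,71/3] -> hit [56/3,62/3], descend [6, 13]
      N6 x:[59/3,62/3] y:[20,23] z:[47/3,59/3] -> miss, prune
      N13 x:[49/3,19] y:[56/3,68/3] z:[53/3,71/3] -> hit [56/3,19] leaf, test {P14(miss), P16@t=56/3}
  N8 x:[20,88/3] y:[9,70/3] z:[37/3,24] -> hit [20,70/3], descend [1, 12]
    N1 x:[20,88/3] y:[9,64/3] z:[37/3,19] -> miss, prune
    N12 x:[64/3,28] y:[43/3,70/3] z:[21,24] -> hit [64/3,70/3], descend [3, 9]
      N3 x:[64/3,83/3] y:[43/3,58/3] z:[22,24] -> miss, prune
      N9 x:[70/3,28] y:[21,70/3] z:[21,24] -> hit [70/3,70/3] leaf, test {P9(miss), P19(miss)}

Summary -> nodes [0, 7, 4, 5, 11, 14, 6, 13, 8, 1, 12, 3, 9]; box-tests=13; leaf-entries=3; first=P8

== RESULT ==
8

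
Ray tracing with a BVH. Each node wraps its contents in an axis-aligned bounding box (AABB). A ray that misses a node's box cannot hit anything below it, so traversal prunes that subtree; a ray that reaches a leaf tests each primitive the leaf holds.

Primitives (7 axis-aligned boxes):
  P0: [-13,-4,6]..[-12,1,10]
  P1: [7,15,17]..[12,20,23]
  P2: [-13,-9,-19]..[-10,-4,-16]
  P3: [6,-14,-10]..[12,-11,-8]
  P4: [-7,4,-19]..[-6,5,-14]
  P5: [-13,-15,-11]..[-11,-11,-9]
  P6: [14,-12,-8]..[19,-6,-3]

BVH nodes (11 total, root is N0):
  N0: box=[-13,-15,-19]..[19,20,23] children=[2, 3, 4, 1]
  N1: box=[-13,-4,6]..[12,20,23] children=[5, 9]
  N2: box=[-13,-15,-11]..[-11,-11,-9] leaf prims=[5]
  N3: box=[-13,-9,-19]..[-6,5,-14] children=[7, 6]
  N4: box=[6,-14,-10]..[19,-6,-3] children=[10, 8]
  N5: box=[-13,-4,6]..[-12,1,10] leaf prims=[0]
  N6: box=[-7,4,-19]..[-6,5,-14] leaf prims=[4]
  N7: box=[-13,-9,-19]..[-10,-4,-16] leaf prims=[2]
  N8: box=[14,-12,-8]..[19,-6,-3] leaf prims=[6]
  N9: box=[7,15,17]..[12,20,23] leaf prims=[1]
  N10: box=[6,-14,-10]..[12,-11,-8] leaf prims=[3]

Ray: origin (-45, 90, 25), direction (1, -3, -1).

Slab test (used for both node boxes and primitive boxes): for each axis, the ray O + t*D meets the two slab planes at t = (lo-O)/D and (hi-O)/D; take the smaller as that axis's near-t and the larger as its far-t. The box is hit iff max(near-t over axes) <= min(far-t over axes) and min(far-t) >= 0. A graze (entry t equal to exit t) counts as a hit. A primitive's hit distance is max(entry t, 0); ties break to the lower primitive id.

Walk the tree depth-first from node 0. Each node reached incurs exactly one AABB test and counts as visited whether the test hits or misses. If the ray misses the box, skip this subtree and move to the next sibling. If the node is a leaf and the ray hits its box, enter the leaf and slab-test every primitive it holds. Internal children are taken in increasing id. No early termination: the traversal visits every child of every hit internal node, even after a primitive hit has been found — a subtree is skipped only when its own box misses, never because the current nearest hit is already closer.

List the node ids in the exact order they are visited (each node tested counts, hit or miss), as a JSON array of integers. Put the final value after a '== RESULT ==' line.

Trace the traversal:
N0 x:[32,64] y:[70/3,35] z:[2,44] -> hit [32,35], descend [1, 2, 3, 4]
  N1 x:[32,57] y:[70/3,94/3] z:[2,19] -> miss, prune
  N2 x:[32,34] y:[101/3,35] z:[34,36] -> hit [34,34] leaf, test {P5@t=34}
  N3 x:[32,39] y:[85/3,33] z:[39,44] -> miss, prune
  N4 x:[51,64] y:[32,104/3] z:[28,35] -> miss, prune

Summary -> nodes [0, 1, 2, 3, 4]; box-tests=5; leaf-entries=1; first=P5

== RESULT ==
[0, 1, 2, 3, 4]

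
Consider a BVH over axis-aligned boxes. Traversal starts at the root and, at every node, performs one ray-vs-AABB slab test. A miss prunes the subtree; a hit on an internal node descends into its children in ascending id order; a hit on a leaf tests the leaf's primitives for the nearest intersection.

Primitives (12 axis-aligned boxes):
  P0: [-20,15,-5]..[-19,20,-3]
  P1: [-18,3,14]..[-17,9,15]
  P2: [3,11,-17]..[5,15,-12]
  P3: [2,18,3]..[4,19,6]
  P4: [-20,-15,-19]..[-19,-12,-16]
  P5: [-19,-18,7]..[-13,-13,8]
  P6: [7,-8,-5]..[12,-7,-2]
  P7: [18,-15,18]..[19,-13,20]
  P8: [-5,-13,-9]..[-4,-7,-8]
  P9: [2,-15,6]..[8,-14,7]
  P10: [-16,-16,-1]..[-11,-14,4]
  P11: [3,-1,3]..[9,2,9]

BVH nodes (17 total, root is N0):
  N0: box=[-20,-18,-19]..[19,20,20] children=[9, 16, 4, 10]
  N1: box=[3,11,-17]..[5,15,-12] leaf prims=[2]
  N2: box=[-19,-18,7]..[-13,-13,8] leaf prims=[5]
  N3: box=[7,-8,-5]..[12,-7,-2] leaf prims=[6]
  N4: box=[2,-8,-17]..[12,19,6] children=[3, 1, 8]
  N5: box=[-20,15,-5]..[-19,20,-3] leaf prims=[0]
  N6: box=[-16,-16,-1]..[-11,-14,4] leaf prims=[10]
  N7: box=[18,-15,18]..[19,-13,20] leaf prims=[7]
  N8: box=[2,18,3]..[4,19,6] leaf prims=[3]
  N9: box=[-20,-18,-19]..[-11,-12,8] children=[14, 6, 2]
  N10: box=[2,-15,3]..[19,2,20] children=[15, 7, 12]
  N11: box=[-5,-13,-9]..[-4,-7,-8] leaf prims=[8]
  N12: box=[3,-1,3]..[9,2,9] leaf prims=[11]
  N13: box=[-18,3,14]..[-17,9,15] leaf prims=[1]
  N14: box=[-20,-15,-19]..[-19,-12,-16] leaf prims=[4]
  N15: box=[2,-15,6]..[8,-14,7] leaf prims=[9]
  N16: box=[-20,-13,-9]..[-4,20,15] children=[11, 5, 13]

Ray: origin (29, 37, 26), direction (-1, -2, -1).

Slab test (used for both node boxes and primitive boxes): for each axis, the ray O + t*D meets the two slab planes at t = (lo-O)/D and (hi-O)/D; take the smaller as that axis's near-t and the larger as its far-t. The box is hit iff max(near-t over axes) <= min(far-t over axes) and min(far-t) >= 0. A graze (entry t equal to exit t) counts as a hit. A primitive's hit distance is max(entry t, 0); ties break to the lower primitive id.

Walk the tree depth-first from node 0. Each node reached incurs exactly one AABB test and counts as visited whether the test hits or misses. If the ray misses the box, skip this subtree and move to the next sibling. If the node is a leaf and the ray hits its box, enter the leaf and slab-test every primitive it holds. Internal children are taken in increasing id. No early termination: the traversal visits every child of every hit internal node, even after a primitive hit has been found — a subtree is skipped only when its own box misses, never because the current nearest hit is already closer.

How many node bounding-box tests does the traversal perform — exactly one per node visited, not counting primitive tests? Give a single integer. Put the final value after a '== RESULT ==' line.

Traverse from the root:
N0 x:[10,49] y:[17/2,55/2] z:[6,45] -> hit [10,55/2], descend [4, 9, 10, 16]
  N4 x:[17,27] y:[9,45/2] z:[20,43] -> hit [20,45/2], descend [1, 3, 8]
    N1 x:[24,26] y:[11,13] z:[38,43] -> miss, prune
    N3 x:[17,22] y:[22,45/2] z:[28,31] -> miss, prune
    N8 x:[25,27] y:[9,19/2] z:[20,23] -> miss, prune
  N9 x:[40,49] y:[49/2,55/2] z:[18,45] -> miss, prune
  N10 x:[10,27] y:[35/2,26] z:[6,23] -> hit [35/2,23], descend [7, 12, 15]
    N7 x:[10,11] y:[25,26] z:[6,8] -> miss, prune
    N12 x:[20,26] y:[35/2,19] z:[17,23] -> miss, prune
    N15 x:[21,27] y:[51/2,26] z:[19,20] -> miss, prune
  N16 x:[33,49] y:[17/2,25] z:[11,35] -> miss, prune

Summary -> nodes [0, 4, 1, 3, 8, 9, 10, 7, 12, 15, 16]; box-tests=11; leaf-entries=0; first=miss

== RESULT ==
11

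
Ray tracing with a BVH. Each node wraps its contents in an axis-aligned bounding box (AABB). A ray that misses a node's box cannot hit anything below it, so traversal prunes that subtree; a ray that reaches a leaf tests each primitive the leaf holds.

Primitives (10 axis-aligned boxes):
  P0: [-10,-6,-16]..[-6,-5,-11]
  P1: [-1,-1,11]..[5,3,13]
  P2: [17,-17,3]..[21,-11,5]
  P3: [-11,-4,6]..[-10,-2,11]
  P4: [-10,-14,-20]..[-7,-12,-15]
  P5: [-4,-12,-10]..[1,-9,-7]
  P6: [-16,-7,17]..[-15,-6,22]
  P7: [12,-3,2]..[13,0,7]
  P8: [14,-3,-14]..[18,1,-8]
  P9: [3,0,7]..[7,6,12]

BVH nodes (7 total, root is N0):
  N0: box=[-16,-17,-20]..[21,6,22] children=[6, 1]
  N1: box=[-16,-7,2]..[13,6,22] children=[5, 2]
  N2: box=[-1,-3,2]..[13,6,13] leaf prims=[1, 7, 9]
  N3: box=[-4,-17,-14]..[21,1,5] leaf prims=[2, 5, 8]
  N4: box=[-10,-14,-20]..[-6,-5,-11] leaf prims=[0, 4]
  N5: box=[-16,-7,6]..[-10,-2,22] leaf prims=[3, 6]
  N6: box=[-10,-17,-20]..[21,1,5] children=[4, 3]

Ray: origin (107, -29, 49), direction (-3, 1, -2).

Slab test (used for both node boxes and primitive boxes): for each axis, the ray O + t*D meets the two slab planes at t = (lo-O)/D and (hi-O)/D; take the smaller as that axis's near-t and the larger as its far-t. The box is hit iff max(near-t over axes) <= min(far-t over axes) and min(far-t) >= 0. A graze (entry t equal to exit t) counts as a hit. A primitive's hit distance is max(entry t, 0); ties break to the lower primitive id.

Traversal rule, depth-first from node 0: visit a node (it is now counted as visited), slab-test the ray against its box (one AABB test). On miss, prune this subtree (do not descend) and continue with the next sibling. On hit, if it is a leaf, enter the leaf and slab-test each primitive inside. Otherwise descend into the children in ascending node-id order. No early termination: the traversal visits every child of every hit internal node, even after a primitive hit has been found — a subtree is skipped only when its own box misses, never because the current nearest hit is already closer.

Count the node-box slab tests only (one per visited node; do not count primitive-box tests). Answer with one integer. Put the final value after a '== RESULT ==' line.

Walk:
N0 x:[86/3,41] y:[12,35] z:[27/2,69/2] -> hit [86/3,69/2], descend [1, 6]
  N1 x:[94/3,41] y:[22,35] z:[27/2,47/2] -> miss, prune
  N6 x:[86/3,39] y:[12,30] z:[22,69/2] -> hit [86/3,30], descend [3, 4]
    N3 x:[86/3,37] y:[12,30] z:[22,63/2] -> hit [86/3,30] leaf, test {P2(miss), P5(miss), P8@t=89/3}
    N4 x:[113/3,39] y:[15,24] z:[30,69/2] -> miss, prune

Summary -> nodes [0, 1, 6, 3, 4]; box-tests=5; leaf-entries=1; first=P8

== RESULT ==
5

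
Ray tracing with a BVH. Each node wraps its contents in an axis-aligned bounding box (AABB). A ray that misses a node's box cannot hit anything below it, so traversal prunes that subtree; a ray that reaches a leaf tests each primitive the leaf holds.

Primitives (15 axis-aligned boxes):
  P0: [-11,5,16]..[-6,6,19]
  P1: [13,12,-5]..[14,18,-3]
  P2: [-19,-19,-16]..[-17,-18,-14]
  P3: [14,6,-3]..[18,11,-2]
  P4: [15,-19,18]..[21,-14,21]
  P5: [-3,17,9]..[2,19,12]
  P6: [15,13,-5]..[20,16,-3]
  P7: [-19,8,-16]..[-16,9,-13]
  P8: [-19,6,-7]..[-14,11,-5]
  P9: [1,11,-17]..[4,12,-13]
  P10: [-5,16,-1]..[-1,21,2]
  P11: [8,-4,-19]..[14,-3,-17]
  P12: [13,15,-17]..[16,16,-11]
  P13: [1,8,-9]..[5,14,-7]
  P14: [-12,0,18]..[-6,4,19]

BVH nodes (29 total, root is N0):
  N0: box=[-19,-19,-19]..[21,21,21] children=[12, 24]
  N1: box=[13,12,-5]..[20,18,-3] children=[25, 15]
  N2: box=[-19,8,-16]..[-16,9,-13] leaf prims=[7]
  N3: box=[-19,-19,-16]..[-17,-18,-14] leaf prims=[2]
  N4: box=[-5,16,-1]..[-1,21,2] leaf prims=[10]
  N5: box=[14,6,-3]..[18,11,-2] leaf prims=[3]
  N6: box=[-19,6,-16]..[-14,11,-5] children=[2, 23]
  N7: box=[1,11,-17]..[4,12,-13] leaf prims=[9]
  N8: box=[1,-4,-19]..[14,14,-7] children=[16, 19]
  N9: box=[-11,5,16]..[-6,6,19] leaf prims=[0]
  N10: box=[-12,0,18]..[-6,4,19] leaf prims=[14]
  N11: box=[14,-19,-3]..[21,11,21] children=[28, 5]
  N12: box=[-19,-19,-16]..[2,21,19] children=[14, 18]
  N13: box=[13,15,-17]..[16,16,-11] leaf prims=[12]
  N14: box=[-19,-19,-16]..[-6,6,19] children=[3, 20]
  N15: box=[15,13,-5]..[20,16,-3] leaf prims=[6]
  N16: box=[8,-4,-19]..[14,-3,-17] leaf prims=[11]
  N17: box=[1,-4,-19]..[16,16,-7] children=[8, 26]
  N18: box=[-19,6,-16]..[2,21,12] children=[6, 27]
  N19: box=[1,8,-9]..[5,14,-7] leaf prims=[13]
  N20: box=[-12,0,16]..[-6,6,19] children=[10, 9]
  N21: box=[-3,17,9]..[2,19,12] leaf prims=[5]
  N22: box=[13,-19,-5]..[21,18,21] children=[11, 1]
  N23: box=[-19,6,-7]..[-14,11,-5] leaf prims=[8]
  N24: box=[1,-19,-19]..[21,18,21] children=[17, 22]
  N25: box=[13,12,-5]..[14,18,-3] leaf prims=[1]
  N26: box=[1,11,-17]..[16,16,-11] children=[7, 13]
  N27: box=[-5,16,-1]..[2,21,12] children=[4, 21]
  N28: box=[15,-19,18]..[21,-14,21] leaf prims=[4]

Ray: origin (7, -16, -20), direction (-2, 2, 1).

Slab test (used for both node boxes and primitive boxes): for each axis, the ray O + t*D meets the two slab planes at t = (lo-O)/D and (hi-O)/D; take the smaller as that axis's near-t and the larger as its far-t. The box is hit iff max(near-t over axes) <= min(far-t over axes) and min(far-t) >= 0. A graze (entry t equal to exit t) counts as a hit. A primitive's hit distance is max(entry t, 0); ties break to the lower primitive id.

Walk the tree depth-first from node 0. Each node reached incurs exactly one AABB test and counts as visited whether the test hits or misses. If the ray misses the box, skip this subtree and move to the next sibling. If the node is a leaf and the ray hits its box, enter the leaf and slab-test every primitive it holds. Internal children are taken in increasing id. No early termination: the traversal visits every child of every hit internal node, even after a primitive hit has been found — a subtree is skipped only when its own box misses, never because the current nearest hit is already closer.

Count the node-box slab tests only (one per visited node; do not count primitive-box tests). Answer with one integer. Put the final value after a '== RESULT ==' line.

Walk:
N0 x:[-7,13] y:[-3/2,37/2] z:[1,41] -> hit [1,13], descend [12, 24]
  N12 x:[5/2,13] y:[-3/2,37/2] z:[4,39] -> hit [4,13], descend [14, 18]
    N14 x:[13/2,13] y:[-3/2,11] z:[4,39] -> hit [13/2,11], descend [3, 20]
      N3 x:[12,13] y:[-3/2,-1] z:[4,6] -> miss, prune
      N20 x:[13/2,19/2] y:[8,11] z:[36,39] -> miss, prune
    N18 x:[5/2,13] y:[11,37/2] z:[4,32] -> hit [11,13], descend [6, 27]
      N6 x:[21/2,13] y:[11,27/2] z:[4,15] -> hit [11,13], descend [2, 23]
        N2 x:[23/2,13] y:[12,25/2] z:[4,7] -> miss, prune
        N23 x:[21/2,13] y:[11,27/2] z:[13,15] -> hit [13,13] leaf, test {P8@t=13}
      N27 x:[5/2,6] y:[16,37/2] z:[19,32] -> miss, prune
  N24 x:[-7,3] y:[-3/2,17] z:[1,41] -> hit [1,3], descend [17, 22]
    N17 x:[-9/2,3] y:[6,16] z:[1,13] -> miss, prune
    N22 x:[-7,-3] y:[-3/2,17] z:[15,41] -> miss, prune

Summary -> nodes [0, 12, 14, 3, 20, 18, 6, 2, 23, 27, 24, 17, 22]; box-tests=13; leaf-entries=1; first=P8

== RESULT ==
13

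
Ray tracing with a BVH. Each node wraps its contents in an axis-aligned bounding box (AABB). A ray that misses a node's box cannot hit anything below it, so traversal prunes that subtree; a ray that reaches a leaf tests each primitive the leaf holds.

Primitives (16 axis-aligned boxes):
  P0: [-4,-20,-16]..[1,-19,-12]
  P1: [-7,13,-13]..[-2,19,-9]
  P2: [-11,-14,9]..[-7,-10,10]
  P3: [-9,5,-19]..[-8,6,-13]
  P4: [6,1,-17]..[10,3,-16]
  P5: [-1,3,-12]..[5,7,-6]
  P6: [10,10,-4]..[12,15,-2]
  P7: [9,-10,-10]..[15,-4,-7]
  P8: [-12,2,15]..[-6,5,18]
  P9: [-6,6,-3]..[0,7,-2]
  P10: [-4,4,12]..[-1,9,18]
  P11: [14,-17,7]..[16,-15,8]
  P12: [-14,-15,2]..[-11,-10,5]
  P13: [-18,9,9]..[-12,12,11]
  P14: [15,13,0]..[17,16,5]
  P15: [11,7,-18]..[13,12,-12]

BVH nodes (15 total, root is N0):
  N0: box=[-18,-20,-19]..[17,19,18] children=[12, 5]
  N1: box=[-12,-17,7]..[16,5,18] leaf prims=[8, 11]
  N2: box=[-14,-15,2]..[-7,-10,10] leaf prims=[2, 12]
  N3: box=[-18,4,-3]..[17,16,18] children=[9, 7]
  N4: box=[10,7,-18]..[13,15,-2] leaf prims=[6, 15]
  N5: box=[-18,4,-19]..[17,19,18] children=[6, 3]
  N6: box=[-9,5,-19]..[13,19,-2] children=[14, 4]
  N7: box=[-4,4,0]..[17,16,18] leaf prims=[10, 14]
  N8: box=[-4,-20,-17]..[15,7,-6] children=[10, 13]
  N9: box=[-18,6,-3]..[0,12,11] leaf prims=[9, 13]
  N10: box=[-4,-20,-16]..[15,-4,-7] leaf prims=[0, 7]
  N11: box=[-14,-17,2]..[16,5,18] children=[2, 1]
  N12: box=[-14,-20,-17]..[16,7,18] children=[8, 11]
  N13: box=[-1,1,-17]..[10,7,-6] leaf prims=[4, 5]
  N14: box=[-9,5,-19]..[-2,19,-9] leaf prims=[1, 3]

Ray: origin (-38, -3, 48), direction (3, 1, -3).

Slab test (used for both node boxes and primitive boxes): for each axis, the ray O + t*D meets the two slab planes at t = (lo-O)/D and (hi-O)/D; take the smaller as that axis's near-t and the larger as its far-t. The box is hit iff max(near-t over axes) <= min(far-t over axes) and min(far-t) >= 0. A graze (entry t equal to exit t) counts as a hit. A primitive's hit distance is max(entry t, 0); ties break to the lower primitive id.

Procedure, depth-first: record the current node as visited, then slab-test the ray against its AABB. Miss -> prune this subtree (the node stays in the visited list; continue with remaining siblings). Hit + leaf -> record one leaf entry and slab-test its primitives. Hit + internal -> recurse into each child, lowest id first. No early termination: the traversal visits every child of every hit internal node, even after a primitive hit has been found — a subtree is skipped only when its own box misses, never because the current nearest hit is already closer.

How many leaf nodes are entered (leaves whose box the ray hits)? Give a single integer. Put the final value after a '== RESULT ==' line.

Traverse from the root:
N0 x:[20/3,55/3] y:[-17,22] z:[10,67/3] -> hit [10,55/3], descend [5, 12]
  N5 x:[20/3,55/3] y:[7,22] z:[10,67/3] -> hit [10,55/3], descend [3, 6]
    N3 x:[20/3,55/3] y:[7,19] z:[10,17] -> hit [10,17], descend [7, 9]
      N7 x:[34/3,55/3] y:[7,19] z:[10,16] -> hit [34/3,16] leaf, test {P10@t=34/3, P14(miss)}
      N9 x:[20/3,38/3] y:[9,15] z:[37/3,17] -> hit [37/3,38/3] leaf, test {P9(miss), P13(miss)}
    N6 x:[29/3,17] y:[8,22] z:[50/3,67/3] -> hit [50/3,17], descend [4, 14]
      N4 x:[16,17] y:[10,18] z:[50/3,22] -> hit [50/3,17] leaf, test {P6@t=50/3, P15(miss)}
      N14 x:[29/3,12] y:[8,22] z:[19,67/3] -> miss, prune
  N12 x:[8,18] y:[-17,10] z:[10,65/3] -> hit [10,10], descend [8, 11]
    N8 x:[34/3,53/3] y:[-17,10] z:[18,65/3] -> miss, prune
    N11 x:[8,18] y:[-14,8] z:[10,46/3] -> miss, prune

Visited [0, 5, 3, 7, 9, 6, 4, 14, 12, 8, 11]. Tests: 11 box, 3 leaf. Nearest: P10.

== RESULT ==
3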